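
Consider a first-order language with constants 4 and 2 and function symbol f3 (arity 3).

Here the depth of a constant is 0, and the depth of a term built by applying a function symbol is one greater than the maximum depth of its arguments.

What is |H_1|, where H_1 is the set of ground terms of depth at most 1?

10

If N_k denotes the number of depth-≤k ground terms, the 2 constants give N_0 = 2, and each function symbol of arity r contributes N_{k-1}^r new terms at level k: N_k = 2 + N_{k-1}^3.
N_0 = 2
N_1 = 2 + 2^3 = 10
Explicitly: 4, 2, f3(4, 4, 4), f3(4, 4, 2), f3(4, 2, 4), f3(4, 2, 2), f3(2, 4, 4), f3(2, 4, 2), f3(2, 2, 4), f3(2, 2, 2).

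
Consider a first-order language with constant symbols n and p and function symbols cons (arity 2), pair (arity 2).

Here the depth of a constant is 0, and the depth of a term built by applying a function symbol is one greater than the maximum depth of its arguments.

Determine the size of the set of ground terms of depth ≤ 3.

If N_k denotes the number of depth-≤k ground terms, the 2 constants give N_0 = 2, and each function symbol of arity r contributes N_{k-1}^r new terms at level k: N_k = 2 + N_{k-1}^2 + N_{k-1}^2.
N_0 = 2
N_1 = 2 + 2^2 + 2^2 = 10
N_2 = 2 + 10^2 + 10^2 = 202
N_3 = 2 + 202^2 + 202^2 = 81610

81610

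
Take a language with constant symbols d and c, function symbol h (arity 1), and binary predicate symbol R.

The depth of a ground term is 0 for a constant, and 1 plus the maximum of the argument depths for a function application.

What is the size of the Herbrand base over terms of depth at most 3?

First count ground terms of depth ≤ 3.
If N_k denotes the number of depth-≤k ground terms, the 2 constants give N_0 = 2, and each function symbol of arity r contributes N_{k-1}^r new terms at level k: N_k = 2 + N_{k-1}.
N_0 = 2
N_1 = 2 + 2 = 4
N_2 = 2 + 4 = 6
N_3 = 2 + 6 = 8
Explicitly: d, c, h(d), h(c), h(h(d)), h(h(c)), h(h(h(d))), h(h(h(c))).
So |H| = 8.
A ground atom is a predicate applied to a tuple of terms from H, so the count is the sum over predicates of |H|^arity:
  R: 8^2 = 64
Total ground atoms: 64.

64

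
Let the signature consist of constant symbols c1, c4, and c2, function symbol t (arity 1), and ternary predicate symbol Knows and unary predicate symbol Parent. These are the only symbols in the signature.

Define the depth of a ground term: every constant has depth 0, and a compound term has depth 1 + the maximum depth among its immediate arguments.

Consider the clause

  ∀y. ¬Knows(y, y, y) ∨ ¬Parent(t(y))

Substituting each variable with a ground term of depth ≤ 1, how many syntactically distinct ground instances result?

6

Ground terms of depth ≤ 1:
  If N_k denotes the number of depth-≤k ground terms, the 3 constants give N_0 = 3, and each function symbol of arity r contributes N_{k-1}^r new terms at level k: N_k = 3 + N_{k-1}.
  N_0 = 3
  N_1 = 3 + 3 = 6
  Explicitly: c1, c4, c2, t(c1), t(c4), t(c2).
So there are 6 ground terms available for substitution.
There is 1 variable to instantiate (y),  occurring in at least one literal, so different choices give different ground instances.
Number of ground instances = 6.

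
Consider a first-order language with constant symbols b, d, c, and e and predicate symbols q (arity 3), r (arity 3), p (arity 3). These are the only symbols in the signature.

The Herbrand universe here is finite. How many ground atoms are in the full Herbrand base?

With no function symbols, the Herbrand universe is just the 4 constants.
Ground atoms per predicate: q: 4^3 = 64, r: 4^3 = 64, p: 4^3 = 64.
Herbrand base size = 64 + 64 + 64 = 192.

192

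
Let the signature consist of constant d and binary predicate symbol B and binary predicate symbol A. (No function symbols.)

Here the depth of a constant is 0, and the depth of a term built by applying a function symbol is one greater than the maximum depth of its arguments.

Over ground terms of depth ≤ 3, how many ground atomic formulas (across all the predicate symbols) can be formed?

2

First count ground terms of depth ≤ 3.
With no function symbols every ground term is a constant, so there is exactly 1 ground term at every depth bound.
N_0 = 1
N_1 = 1
N_2 = 1
N_3 = 1
So |H| = 1.
Each predicate of arity r yields |H|^r ground atoms (one per choice of an r-tuple from H):
  B: 1^2 = 1;  A: 1^2 = 1
Total ground atoms: 1 + 1 = 2.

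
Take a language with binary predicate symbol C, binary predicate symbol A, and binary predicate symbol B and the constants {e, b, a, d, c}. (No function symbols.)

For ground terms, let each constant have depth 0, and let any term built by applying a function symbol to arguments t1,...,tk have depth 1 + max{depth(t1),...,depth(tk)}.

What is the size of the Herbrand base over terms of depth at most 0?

First count ground terms of depth ≤ 0.
With no function symbols every ground term is a constant, so there are exactly 5 ground terms at every depth bound.
N_0 = 5
Explicitly: e, b, a, d, c.
So |H| = 5.
Ground atoms are formed by filling each argument slot of a predicate with a term from H, so an r-ary predicate gives |H|^r atoms:
  C: 5^2 = 25;  A: 5^2 = 25;  B: 5^2 = 25
Total ground atoms: 25 + 25 + 25 = 75.

75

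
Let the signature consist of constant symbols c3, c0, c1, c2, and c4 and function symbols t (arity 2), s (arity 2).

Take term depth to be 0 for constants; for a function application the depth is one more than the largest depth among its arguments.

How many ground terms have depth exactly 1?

Write N_k for the number of ground terms of depth ≤ k. A term of depth ≤ k is either a constant or a function symbol applied to arguments of depth ≤ k−1, so N_k = 5 + N_{k-1}^2 + N_{k-1}^2.
N_0 = 5
N_1 = 5 + 5^2 + 5^2 = 55
Terms of depth exactly 1: N_1 − N_0 = 55 − 5 = 50.

50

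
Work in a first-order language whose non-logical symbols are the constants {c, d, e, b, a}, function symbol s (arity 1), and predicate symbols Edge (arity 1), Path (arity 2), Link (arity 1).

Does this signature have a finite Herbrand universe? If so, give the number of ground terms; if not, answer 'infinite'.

The signature has at least one function symbol (s, arity 1) and at least one constant (c).
Iterating s gives infinitely many distinct ground terms: c, s(c), s(s(c)), ...
So the Herbrand universe is infinite.

infinite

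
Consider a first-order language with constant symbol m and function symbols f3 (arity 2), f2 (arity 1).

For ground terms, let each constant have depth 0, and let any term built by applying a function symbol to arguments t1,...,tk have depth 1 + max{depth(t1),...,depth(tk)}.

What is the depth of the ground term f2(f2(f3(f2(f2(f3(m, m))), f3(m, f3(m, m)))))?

6

depth(f3(m, m)) = 1 + max(0, 0) = 1
depth(f2(f3(m, m))) = 1 + depth(f3(m, m)) = 1 + 1 = 2
depth(f2(f2(f3(m, m)))) = 1 + depth(f2(f3(m, m))) = 1 + 2 = 3
depth(f3(m, f3(m, m))) = 1 + max(0, 1) = 2
depth(f3(f2(f2(f3(m, m))), f3(m, f3(m, m)))) = 1 + max(3, 2) = 4
depth(f2(f3(f2(f2(f3(m, m))), f3(m, f3(m, m))))) = 1 + depth(f3(f2(f2(f3(m, m))), f3(m, f3(m, m)))) = 1 + 4 = 5
depth(f2(f2(f3(f2(f2(f3(m, m))), f3(m, f3(m, m)))))) = 1 + depth(f2(f3(f2(f2(f3(m, m))), f3(m, f3(m, m))))) = 1 + 5 = 6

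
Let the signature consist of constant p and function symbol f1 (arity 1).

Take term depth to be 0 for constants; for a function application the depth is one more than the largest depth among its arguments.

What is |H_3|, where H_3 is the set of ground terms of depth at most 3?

4

If N_k denotes the number of depth-≤k ground terms, the 1 constant gives N_0 = 1, and each function symbol of arity r contributes N_{k-1}^r new terms at level k: N_k = 1 + N_{k-1}.
N_0 = 1
N_1 = 1 + 1 = 2
N_2 = 1 + 2 = 3
N_3 = 1 + 3 = 4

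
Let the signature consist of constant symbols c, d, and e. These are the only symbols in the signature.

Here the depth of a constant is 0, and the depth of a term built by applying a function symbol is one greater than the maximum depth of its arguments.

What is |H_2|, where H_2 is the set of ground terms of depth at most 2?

With no function symbols every ground term is a constant, so there are exactly 3 ground terms at every depth bound.
N_0 = 3
N_1 = 3
N_2 = 3
Explicitly: c, d, e.

3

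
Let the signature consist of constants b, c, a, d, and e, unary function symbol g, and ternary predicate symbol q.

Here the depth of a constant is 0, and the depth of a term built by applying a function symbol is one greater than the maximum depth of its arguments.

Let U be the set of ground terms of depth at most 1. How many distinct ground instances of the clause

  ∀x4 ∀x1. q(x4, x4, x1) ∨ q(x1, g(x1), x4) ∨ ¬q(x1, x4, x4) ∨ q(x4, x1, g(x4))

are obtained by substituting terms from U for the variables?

100

Ground terms of depth ≤ 1:
  Let N_k count ground terms of depth at most k. Each non-constant term of depth ≤ k is some function symbol applied to depth-≤(k−1) arguments, giving N_k = 5 + N_{k-1}.
  N_0 = 5
  N_1 = 5 + 5 = 10
  Explicitly: b, c, a, d, e, g(b), g(c), g(a), g(d), g(e).
So there are 10 ground terms available for substitution.
There are 2 variables to instantiate (x4, x1), each occurring in at least one literal, so different choices give different ground instances.
Number of ground instances = 10^2 = 100.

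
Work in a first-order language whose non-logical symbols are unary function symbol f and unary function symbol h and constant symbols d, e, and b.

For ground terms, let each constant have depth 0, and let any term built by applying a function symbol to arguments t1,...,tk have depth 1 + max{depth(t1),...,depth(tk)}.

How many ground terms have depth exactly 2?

Write N_k for the number of ground terms of depth ≤ k. A term of depth ≤ k is either a constant or a function symbol applied to arguments of depth ≤ k−1, so N_k = 3 + N_{k-1} + N_{k-1}.
N_0 = 3
N_1 = 3 + 3 + 3 = 9
N_2 = 3 + 9 + 9 = 21
Terms of depth exactly 2: N_2 − N_1 = 21 − 9 = 12.

12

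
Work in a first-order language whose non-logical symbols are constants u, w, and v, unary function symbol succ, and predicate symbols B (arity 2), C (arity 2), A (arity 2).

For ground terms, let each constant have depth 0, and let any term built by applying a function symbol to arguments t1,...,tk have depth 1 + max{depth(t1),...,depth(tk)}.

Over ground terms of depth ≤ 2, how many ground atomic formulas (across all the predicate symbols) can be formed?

First count ground terms of depth ≤ 2.
Let N_k count ground terms of depth at most k. Each non-constant term of depth ≤ k is some function symbol applied to depth-≤(k−1) arguments, giving N_k = 3 + N_{k-1}.
N_0 = 3
N_1 = 3 + 3 = 6
N_2 = 3 + 6 = 9
Explicitly: u, w, v, succ(u), succ(w), succ(v), succ(succ(u)), succ(succ(w)), succ(succ(v)).
So |H| = 9.
A ground atom is a predicate applied to a tuple of terms from H, so the count is the sum over predicates of |H|^arity:
  B: 9^2 = 81;  C: 9^2 = 81;  A: 9^2 = 81
Total ground atoms: 81 + 81 + 81 = 243.

243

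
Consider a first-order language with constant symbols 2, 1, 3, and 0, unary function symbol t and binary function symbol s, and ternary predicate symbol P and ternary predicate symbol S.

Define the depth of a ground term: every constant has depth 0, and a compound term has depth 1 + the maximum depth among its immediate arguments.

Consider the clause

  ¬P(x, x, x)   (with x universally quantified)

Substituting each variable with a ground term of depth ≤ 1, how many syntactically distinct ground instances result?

Ground terms of depth ≤ 1:
  Write N_k for the number of ground terms of depth ≤ k. A term of depth ≤ k is either a constant or a function symbol applied to arguments of depth ≤ k−1, so N_k = 4 + N_{k-1} + N_{k-1}^2.
  N_0 = 4
  N_1 = 4 + 4 + 4^2 = 24
So there are 24 ground terms available for substitution.
The clause has 1 distinct variable (x), which appears in the body. In the free term algebra distinct substitutions yield syntactically distinct ground instances.
Number of ground instances = 24.

24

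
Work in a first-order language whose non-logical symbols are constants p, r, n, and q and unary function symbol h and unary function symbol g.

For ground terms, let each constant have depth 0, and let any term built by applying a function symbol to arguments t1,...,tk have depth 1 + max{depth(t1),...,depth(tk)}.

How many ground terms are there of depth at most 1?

12

Let N_k count ground terms of depth at most k. Each non-constant term of depth ≤ k is some function symbol applied to depth-≤(k−1) arguments, giving N_k = 4 + N_{k-1} + N_{k-1}.
N_0 = 4
N_1 = 4 + 4 + 4 = 12
Explicitly: p, r, n, q, h(p), h(r), h(n), h(q), g(p), g(r), g(n), g(q).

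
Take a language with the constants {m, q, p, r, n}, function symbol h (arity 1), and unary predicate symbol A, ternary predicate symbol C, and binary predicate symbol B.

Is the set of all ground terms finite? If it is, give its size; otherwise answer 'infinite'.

infinite

The signature has at least one function symbol (h, arity 1) and at least one constant (m).
Iterating h gives infinitely many distinct ground terms: m, h(m), h(h(m)), ...
So the Herbrand universe is infinite.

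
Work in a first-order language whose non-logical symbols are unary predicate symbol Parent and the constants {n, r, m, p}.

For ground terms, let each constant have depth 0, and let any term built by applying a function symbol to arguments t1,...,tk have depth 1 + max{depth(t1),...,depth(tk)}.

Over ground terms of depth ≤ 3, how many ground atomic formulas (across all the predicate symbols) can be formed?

First count ground terms of depth ≤ 3.
With no function symbols every ground term is a constant, so there are exactly 4 ground terms at every depth bound.
N_0 = 4
N_1 = 4
N_2 = 4
N_3 = 4
Explicitly: n, r, m, p.
So |H| = 4.
For each predicate symbol, the number of ground atoms is |H| raised to its arity; summing:
  Parent: 4
Total ground atoms: 4.

4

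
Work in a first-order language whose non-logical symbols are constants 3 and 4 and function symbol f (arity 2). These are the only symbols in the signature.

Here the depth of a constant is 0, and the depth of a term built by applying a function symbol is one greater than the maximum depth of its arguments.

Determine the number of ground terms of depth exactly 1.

4

If N_k denotes the number of depth-≤k ground terms, the 2 constants give N_0 = 2, and each function symbol of arity r contributes N_{k-1}^r new terms at level k: N_k = 2 + N_{k-1}^2.
N_0 = 2
N_1 = 2 + 2^2 = 6
Terms of depth exactly 1: N_1 − N_0 = 6 − 2 = 4.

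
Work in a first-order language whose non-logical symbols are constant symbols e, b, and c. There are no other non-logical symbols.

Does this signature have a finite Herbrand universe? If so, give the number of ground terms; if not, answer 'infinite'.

There are no function symbols, so every ground term is one of the 3 constants.
The Herbrand universe is {e, b, c}, which is finite with 3 elements.

3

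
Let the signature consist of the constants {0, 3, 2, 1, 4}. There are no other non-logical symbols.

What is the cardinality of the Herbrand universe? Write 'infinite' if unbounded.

There are no function symbols, so every ground term is one of the 5 constants.
The Herbrand universe is {0, 3, 2, 1, 4}, which is finite with 5 elements.

5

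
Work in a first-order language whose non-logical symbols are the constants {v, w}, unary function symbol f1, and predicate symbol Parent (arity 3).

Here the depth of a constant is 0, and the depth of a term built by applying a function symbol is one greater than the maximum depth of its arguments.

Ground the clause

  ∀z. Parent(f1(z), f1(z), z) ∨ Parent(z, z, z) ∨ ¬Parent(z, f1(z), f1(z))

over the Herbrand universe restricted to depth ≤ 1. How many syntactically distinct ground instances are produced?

4

Ground terms of depth ≤ 1:
  Let N_k count ground terms of depth at most k. Each non-constant term of depth ≤ k is some function symbol applied to depth-≤(k−1) arguments, giving N_k = 2 + N_{k-1}.
  N_0 = 2
  N_1 = 2 + 2 = 4
  Explicitly: v, w, f1(v), f1(w).
So there are 4 ground terms available for substitution.
There is 1 variable to instantiate (z),  occurring in at least one literal, so different choices give different ground instances.
Number of ground instances = 4.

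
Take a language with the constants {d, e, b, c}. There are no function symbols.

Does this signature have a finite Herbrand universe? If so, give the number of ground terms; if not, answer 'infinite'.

There are no function symbols, so every ground term is one of the 4 constants.
The Herbrand universe is {d, e, b, c}, which is finite with 4 elements.

4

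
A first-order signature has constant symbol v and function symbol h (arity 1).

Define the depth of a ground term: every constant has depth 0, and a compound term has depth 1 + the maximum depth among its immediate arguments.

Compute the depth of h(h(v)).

2

depth(h(v)) = 1 + depth(v) = 1 + 0 = 1
depth(h(h(v))) = 1 + depth(h(v)) = 1 + 1 = 2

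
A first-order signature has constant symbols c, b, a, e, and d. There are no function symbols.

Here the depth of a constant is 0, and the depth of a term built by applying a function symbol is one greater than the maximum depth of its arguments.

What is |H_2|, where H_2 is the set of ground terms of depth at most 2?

5

With no function symbols every ground term is a constant, so there are exactly 5 ground terms at every depth bound.
N_0 = 5
N_1 = 5
N_2 = 5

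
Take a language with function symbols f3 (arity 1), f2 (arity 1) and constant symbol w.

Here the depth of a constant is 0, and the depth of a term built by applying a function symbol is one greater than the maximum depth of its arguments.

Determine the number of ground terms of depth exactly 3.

8

Write N_k for the number of ground terms of depth ≤ k. A term of depth ≤ k is either a constant or a function symbol applied to arguments of depth ≤ k−1, so N_k = 1 + N_{k-1} + N_{k-1}.
N_0 = 1
N_1 = 1 + 1 + 1 = 3
N_2 = 1 + 3 + 3 = 7
N_3 = 1 + 7 + 7 = 15
Terms of depth exactly 3: N_3 − N_2 = 15 − 7 = 8.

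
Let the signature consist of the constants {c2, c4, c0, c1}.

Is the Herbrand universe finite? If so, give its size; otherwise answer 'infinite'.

4

There are no function symbols, so every ground term is one of the 4 constants.
The Herbrand universe is {c2, c4, c0, c1}, which is finite with 4 elements.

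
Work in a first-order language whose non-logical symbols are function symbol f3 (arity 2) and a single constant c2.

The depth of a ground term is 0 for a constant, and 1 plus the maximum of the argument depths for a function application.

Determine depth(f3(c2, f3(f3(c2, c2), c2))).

depth(f3(c2, c2)) = 1 + max(0, 0) = 1
depth(f3(f3(c2, c2), c2)) = 1 + max(1, 0) = 2
depth(f3(c2, f3(f3(c2, c2), c2))) = 1 + max(0, 2) = 3

3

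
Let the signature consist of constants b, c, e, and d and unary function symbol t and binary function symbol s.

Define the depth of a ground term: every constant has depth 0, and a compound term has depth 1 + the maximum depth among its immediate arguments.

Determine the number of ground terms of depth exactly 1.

If N_k denotes the number of depth-≤k ground terms, the 4 constants give N_0 = 4, and each function symbol of arity r contributes N_{k-1}^r new terms at level k: N_k = 4 + N_{k-1} + N_{k-1}^2.
N_0 = 4
N_1 = 4 + 4 + 4^2 = 24
Terms of depth exactly 1: N_1 − N_0 = 24 − 4 = 20.

20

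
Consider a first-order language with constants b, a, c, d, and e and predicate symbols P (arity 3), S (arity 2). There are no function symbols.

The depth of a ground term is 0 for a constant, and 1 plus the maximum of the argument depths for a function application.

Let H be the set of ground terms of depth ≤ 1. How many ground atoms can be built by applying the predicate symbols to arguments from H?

150

First count ground terms of depth ≤ 1.
With no function symbols every ground term is a constant, so there are exactly 5 ground terms at every depth bound.
N_0 = 5
N_1 = 5
Explicitly: b, a, c, d, e.
So |H| = 5.
A ground atom is a predicate applied to a tuple of terms from H, so the count is the sum over predicates of |H|^arity:
  P: 5^3 = 125;  S: 5^2 = 25
Total ground atoms: 125 + 25 = 150.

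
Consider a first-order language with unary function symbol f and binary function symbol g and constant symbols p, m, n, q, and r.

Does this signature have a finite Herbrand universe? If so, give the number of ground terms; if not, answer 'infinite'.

infinite

The signature has at least one function symbol (f, arity 1) and at least one constant (p).
Iterating f gives infinitely many distinct ground terms: p, f(p), f(f(p)), ...
So the Herbrand universe is infinite.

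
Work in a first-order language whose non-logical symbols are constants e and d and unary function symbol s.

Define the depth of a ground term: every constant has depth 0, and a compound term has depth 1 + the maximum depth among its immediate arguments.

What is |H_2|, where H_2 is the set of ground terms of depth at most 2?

Let N_k count ground terms of depth at most k. Each non-constant term of depth ≤ k is some function symbol applied to depth-≤(k−1) arguments, giving N_k = 2 + N_{k-1}.
N_0 = 2
N_1 = 2 + 2 = 4
N_2 = 2 + 4 = 6

6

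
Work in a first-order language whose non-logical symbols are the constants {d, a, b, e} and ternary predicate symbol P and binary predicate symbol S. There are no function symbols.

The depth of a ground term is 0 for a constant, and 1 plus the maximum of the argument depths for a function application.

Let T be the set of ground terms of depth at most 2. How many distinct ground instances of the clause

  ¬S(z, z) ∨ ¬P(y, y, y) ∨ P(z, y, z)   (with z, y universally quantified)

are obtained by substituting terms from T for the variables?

16

Ground terms of depth ≤ 2:
  With no function symbols every ground term is a constant, so there are exactly 4 ground terms at every depth bound.
  N_0 = 4
  N_1 = 4
  N_2 = 4
  Explicitly: d, a, b, e.
So there are 4 ground terms available for substitution.
The clause has 2 distinct variables (z, y), each appearing in the body. In the free term algebra distinct substitutions yield syntactically distinct ground instances.
Number of ground instances = 4^2 = 16.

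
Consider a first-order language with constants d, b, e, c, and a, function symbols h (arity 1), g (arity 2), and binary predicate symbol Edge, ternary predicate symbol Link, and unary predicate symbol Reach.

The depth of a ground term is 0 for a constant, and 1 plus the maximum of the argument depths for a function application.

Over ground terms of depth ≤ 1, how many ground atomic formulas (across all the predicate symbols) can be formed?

44135

First count ground terms of depth ≤ 1.
Write N_k for the number of ground terms of depth ≤ k. A term of depth ≤ k is either a constant or a function symbol applied to arguments of depth ≤ k−1, so N_k = 5 + N_{k-1} + N_{k-1}^2.
N_0 = 5
N_1 = 5 + 5 + 5^2 = 35
So |H| = 35.
Ground atoms are formed by filling each argument slot of a predicate with a term from H, so an r-ary predicate gives |H|^r atoms:
  Edge: 35^2 = 1225;  Link: 35^3 = 42875;  Reach: 35
Total ground atoms: 1225 + 42875 + 35 = 44135.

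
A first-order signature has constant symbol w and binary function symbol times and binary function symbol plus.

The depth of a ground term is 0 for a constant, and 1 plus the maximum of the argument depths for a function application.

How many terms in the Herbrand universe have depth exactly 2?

16

Let N_k = |{terms of depth ≤ k}|. Then N_0 = 1 and N_k = 1 + N_{k-1}^2 + N_{k-1}^2 for k ≥ 1 (one summand per function symbol, arity giving the exponent).
N_0 = 1
N_1 = 1 + 1^2 + 1^2 = 3
N_2 = 1 + 3^2 + 3^2 = 19
Terms of depth exactly 2: N_2 − N_1 = 19 − 3 = 16.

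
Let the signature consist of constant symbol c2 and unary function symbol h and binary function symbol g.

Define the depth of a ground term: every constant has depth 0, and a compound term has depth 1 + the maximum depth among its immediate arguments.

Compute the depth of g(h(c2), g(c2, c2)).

depth(h(c2)) = 1 + depth(c2) = 1 + 0 = 1
depth(g(c2, c2)) = 1 + max(0, 0) = 1
depth(g(h(c2), g(c2, c2))) = 1 + max(1, 1) = 2

2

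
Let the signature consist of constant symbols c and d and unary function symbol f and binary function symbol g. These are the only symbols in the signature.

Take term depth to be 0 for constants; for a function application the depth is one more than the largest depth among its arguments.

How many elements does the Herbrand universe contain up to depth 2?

Write N_k for the number of ground terms of depth ≤ k. A term of depth ≤ k is either a constant or a function symbol applied to arguments of depth ≤ k−1, so N_k = 2 + N_{k-1} + N_{k-1}^2.
N_0 = 2
N_1 = 2 + 2 + 2^2 = 8
N_2 = 2 + 8 + 8^2 = 74

74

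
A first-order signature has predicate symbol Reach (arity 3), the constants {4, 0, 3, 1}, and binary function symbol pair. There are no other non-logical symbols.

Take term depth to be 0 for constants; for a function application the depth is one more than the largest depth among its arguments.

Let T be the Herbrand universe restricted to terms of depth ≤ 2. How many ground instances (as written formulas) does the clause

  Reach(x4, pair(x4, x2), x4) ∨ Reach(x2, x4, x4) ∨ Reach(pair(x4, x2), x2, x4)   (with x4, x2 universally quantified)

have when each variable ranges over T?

163216

Ground terms of depth ≤ 2:
  If N_k denotes the number of depth-≤k ground terms, the 4 constants give N_0 = 4, and each function symbol of arity r contributes N_{k-1}^r new terms at level k: N_k = 4 + N_{k-1}^2.
  N_0 = 4
  N_1 = 4 + 4^2 = 20
  N_2 = 4 + 20^2 = 404
So there are 404 ground terms available for substitution.
The body mentions every one of the 2 quantified variables; since ground terms form a free algebra, no two substitutions collapse to the same formula.
Number of ground instances = 404^2 = 163216.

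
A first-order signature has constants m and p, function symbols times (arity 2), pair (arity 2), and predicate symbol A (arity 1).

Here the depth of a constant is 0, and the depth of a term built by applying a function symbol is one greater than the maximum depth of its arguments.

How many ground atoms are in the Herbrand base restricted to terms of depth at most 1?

10

First count ground terms of depth ≤ 1.
Let N_k = |{terms of depth ≤ k}|. Then N_0 = 2 and N_k = 2 + N_{k-1}^2 + N_{k-1}^2 for k ≥ 1 (one summand per function symbol, arity giving the exponent).
N_0 = 2
N_1 = 2 + 2^2 + 2^2 = 10
So |H| = 10.
A ground atom is a predicate applied to a tuple of terms from H, so the count is the sum over predicates of |H|^arity:
  A: 10
Total ground atoms: 10.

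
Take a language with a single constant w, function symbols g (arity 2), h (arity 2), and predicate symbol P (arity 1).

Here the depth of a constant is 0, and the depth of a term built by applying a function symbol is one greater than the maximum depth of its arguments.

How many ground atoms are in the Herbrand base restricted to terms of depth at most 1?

3

First count ground terms of depth ≤ 1.
Let N_k count ground terms of depth at most k. Each non-constant term of depth ≤ k is some function symbol applied to depth-≤(k−1) arguments, giving N_k = 1 + N_{k-1}^2 + N_{k-1}^2.
N_0 = 1
N_1 = 1 + 1^2 + 1^2 = 3
Explicitly: w, g(w, w), h(w, w).
So |H| = 3.
A ground atom is a predicate applied to a tuple of terms from H, so the count is the sum over predicates of |H|^arity:
  P: 3
Total ground atoms: 3.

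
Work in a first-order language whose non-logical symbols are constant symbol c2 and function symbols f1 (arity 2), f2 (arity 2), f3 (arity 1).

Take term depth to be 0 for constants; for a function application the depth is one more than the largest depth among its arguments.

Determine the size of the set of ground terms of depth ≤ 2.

If N_k denotes the number of depth-≤k ground terms, the 1 constant gives N_0 = 1, and each function symbol of arity r contributes N_{k-1}^r new terms at level k: N_k = 1 + N_{k-1}^2 + N_{k-1}^2 + N_{k-1}.
N_0 = 1
N_1 = 1 + 1^2 + 1^2 + 1 = 4
N_2 = 1 + 4^2 + 4^2 + 4 = 37

37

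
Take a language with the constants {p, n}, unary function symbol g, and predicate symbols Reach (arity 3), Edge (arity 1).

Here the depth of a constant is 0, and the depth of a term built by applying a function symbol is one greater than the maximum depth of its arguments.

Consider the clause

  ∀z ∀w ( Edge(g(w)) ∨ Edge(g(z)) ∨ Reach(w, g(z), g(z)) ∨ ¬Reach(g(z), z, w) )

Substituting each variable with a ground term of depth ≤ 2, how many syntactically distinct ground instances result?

36

Ground terms of depth ≤ 2:
  Write N_k for the number of ground terms of depth ≤ k. A term of depth ≤ k is either a constant or a function symbol applied to arguments of depth ≤ k−1, so N_k = 2 + N_{k-1}.
  N_0 = 2
  N_1 = 2 + 2 = 4
  N_2 = 2 + 4 = 6
So there are 6 ground terms available for substitution.
The clause has 2 distinct variables (z, w), each appearing in the body. In the free term algebra distinct substitutions yield syntactically distinct ground instances.
Number of ground instances = 6^2 = 36.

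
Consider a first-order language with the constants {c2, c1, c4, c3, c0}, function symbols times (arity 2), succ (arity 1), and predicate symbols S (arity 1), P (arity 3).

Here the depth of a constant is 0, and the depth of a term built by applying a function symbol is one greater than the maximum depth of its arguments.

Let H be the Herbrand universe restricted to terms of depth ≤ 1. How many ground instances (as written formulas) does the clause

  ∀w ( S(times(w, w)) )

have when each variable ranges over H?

35

Ground terms of depth ≤ 1:
  Write N_k for the number of ground terms of depth ≤ k. A term of depth ≤ k is either a constant or a function symbol applied to arguments of depth ≤ k−1, so N_k = 5 + N_{k-1}^2 + N_{k-1}.
  N_0 = 5
  N_1 = 5 + 5^2 + 5 = 35
So there are 35 ground terms available for substitution.
The body mentions the single quantified variable w; since ground terms form a free algebra, no two substitutions collapse to the same formula.
Number of ground instances = 35.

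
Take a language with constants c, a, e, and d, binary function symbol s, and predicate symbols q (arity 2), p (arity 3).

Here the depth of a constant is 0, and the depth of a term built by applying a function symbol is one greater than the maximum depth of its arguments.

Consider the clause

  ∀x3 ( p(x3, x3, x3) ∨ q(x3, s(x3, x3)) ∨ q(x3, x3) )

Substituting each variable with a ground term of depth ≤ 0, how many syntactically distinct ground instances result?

4

Ground terms of depth ≤ 0:
  Write N_k for the number of ground terms of depth ≤ k. A term of depth ≤ k is either a constant or a function symbol applied to arguments of depth ≤ k−1, so N_k = 4 + N_{k-1}^2.
  N_0 = 4
So there are 4 ground terms available for substitution.
The variable x3 ranges independently over the available ground terms, and distinct assignments produce distinct instances.
Number of ground instances = 4.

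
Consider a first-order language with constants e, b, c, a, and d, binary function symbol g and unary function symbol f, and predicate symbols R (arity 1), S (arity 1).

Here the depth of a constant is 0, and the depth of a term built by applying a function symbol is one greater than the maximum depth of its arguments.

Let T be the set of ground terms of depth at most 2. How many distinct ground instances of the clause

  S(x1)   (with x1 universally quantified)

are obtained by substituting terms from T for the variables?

1265

Ground terms of depth ≤ 2:
  Let N_k = |{terms of depth ≤ k}|. Then N_0 = 5 and N_k = 5 + N_{k-1}^2 + N_{k-1} for k ≥ 1 (one summand per function symbol, arity giving the exponent).
  N_0 = 5
  N_1 = 5 + 5^2 + 5 = 35
  N_2 = 5 + 35^2 + 35 = 1265
So there are 1265 ground terms available for substitution.
There is 1 variable to instantiate (x1),  occurring in at least one literal, so different choices give different ground instances.
Number of ground instances = 1265.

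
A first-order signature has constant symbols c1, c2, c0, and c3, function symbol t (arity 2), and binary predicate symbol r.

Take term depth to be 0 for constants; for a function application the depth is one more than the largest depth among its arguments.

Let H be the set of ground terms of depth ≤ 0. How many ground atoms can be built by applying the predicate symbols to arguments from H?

First count ground terms of depth ≤ 0.
Let N_k = |{terms of depth ≤ k}|. Then N_0 = 4 and N_k = 4 + N_{k-1}^2 for k ≥ 1 (one summand per function symbol, arity giving the exponent).
N_0 = 4
Explicitly: c1, c2, c0, c3.
So |H| = 4.
Each predicate of arity r yields |H|^r ground atoms (one per choice of an r-tuple from H):
  r: 4^2 = 16
Total ground atoms: 16.

16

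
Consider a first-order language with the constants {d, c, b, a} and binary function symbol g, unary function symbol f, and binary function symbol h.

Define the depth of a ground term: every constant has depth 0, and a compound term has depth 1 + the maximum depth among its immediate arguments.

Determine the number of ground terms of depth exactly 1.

Let N_k count ground terms of depth at most k. Each non-constant term of depth ≤ k is some function symbol applied to depth-≤(k−1) arguments, giving N_k = 4 + N_{k-1}^2 + N_{k-1} + N_{k-1}^2.
N_0 = 4
N_1 = 4 + 4^2 + 4 + 4^2 = 40
Terms of depth exactly 1: N_1 − N_0 = 40 − 4 = 36.

36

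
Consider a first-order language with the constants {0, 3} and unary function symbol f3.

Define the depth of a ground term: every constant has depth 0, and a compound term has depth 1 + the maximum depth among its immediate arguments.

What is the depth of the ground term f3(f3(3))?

depth(f3(3)) = 1 + depth(3) = 1 + 0 = 1
depth(f3(f3(3))) = 1 + depth(f3(3)) = 1 + 1 = 2

2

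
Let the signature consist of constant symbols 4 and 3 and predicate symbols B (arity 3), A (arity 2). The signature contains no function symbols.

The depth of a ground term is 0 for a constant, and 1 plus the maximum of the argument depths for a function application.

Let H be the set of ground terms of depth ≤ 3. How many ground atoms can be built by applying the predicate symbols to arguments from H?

First count ground terms of depth ≤ 3.
With no function symbols every ground term is a constant, so there are exactly 2 ground terms at every depth bound.
N_0 = 2
N_1 = 2
N_2 = 2
N_3 = 2
Explicitly: 4, 3.
So |H| = 2.
A ground atom is a predicate applied to a tuple of terms from H, so the count is the sum over predicates of |H|^arity:
  B: 2^3 = 8;  A: 2^2 = 4
Total ground atoms: 8 + 4 = 12.

12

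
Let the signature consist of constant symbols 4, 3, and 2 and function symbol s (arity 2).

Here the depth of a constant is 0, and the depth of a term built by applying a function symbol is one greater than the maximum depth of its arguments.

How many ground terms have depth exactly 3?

If N_k denotes the number of depth-≤k ground terms, the 3 constants give N_0 = 3, and each function symbol of arity r contributes N_{k-1}^r new terms at level k: N_k = 3 + N_{k-1}^2.
N_0 = 3
N_1 = 3 + 3^2 = 12
N_2 = 3 + 12^2 = 147
N_3 = 3 + 147^2 = 21612
Terms of depth exactly 3: N_3 − N_2 = 21612 − 147 = 21465.

21465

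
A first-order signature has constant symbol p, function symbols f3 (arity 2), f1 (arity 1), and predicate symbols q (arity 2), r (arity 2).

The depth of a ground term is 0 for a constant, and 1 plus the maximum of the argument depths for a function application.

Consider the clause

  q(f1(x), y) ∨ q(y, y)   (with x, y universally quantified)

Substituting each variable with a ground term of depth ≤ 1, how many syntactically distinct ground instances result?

9

Ground terms of depth ≤ 1:
  Let N_k = |{terms of depth ≤ k}|. Then N_0 = 1 and N_k = 1 + N_{k-1}^2 + N_{k-1} for k ≥ 1 (one summand per function symbol, arity giving the exponent).
  N_0 = 1
  N_1 = 1 + 1^2 + 1 = 3
  Explicitly: p, f3(p, p), f1(p).
So there are 3 ground terms available for substitution.
There are 2 variables to instantiate (x, y), each occurring in at least one literal, so different choices give different ground instances.
Number of ground instances = 3^2 = 9.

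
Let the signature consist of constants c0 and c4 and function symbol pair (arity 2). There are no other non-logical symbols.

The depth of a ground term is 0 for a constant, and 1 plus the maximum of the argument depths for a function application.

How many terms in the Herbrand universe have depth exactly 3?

1408

Let N_k count ground terms of depth at most k. Each non-constant term of depth ≤ k is some function symbol applied to depth-≤(k−1) arguments, giving N_k = 2 + N_{k-1}^2.
N_0 = 2
N_1 = 2 + 2^2 = 6
N_2 = 2 + 6^2 = 38
N_3 = 2 + 38^2 = 1446
Terms of depth exactly 3: N_3 − N_2 = 1446 − 38 = 1408.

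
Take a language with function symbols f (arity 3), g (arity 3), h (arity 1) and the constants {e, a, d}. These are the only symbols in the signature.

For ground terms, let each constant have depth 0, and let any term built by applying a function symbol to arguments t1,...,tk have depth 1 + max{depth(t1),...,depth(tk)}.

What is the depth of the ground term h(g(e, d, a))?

depth(g(e, d, a)) = 1 + max(0, 0, 0) = 1
depth(h(g(e, d, a))) = 1 + depth(g(e, d, a)) = 1 + 1 = 2

2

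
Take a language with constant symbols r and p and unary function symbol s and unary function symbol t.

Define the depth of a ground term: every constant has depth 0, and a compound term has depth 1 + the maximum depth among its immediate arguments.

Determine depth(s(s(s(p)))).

depth(s(p)) = 1 + depth(p) = 1 + 0 = 1
depth(s(s(p))) = 1 + depth(s(p)) = 1 + 1 = 2
depth(s(s(s(p)))) = 1 + depth(s(s(p))) = 1 + 2 = 3

3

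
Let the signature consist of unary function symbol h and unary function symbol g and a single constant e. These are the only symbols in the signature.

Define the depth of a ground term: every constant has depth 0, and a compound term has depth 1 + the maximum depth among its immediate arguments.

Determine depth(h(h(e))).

2

depth(h(e)) = 1 + depth(e) = 1 + 0 = 1
depth(h(h(e))) = 1 + depth(h(e)) = 1 + 1 = 2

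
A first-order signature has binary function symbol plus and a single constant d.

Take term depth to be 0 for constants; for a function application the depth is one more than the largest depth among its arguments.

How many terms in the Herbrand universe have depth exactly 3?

Let N_k = |{terms of depth ≤ k}|. Then N_0 = 1 and N_k = 1 + N_{k-1}^2 for k ≥ 1 (one summand per function symbol, arity giving the exponent).
N_0 = 1
N_1 = 1 + 1^2 = 2
N_2 = 1 + 2^2 = 5
N_3 = 1 + 5^2 = 26
Terms of depth exactly 3: N_3 − N_2 = 26 − 5 = 21.

21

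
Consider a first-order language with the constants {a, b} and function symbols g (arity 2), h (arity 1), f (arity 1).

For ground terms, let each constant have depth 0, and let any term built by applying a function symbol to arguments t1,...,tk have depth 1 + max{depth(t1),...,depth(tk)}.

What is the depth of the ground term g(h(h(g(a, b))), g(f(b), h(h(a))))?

depth(g(a, b)) = 1 + max(0, 0) = 1
depth(h(g(a, b))) = 1 + depth(g(a, b)) = 1 + 1 = 2
depth(h(h(g(a, b)))) = 1 + depth(h(g(a, b))) = 1 + 2 = 3
depth(f(b)) = 1 + depth(b) = 1 + 0 = 1
depth(h(a)) = 1 + depth(a) = 1 + 0 = 1
depth(h(h(a))) = 1 + depth(h(a)) = 1 + 1 = 2
depth(g(f(b), h(h(a)))) = 1 + max(1, 2) = 3
depth(g(h(h(g(a, b))), g(f(b), h(h(a))))) = 1 + max(3, 3) = 4

4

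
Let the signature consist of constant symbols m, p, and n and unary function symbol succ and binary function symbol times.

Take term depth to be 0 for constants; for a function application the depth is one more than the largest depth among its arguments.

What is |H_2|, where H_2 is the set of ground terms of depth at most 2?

Count level by level. With function symbols succ/1, times/2, the terms of depth ≤ k are the 3 constants together with each function applied to depth-≤(k−1) tuples, so N_k = 3 + N_{k-1} + N_{k-1}^2.
N_0 = 3
N_1 = 3 + 3 + 3^2 = 15
N_2 = 3 + 15 + 15^2 = 243

243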